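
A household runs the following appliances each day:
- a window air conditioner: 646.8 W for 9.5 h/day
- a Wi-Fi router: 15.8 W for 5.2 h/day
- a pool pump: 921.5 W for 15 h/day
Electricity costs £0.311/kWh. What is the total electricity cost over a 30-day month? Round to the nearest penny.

£187.06

window air conditioner: 646.8 W × 9.5 h × 30 d = 184,338 Wh = 184.3 kWh
Wi-Fi router: 15.8 W × 5.2 h × 30 d = 2,465 Wh = 2.465 kWh
pool pump: 921.5 W × 15 h × 30 d = 414,675 Wh = 414.7 kWh
Total energy = 184.3 + 2.465 + 414.7 = 601.5 kWh
Cost = 601.5 kWh × £0.311 = £187.06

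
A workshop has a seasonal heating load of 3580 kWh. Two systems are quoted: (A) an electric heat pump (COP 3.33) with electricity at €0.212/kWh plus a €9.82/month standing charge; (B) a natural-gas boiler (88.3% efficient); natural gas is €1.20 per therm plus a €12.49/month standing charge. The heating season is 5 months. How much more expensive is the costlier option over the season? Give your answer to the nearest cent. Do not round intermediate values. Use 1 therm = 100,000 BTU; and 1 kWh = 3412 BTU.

Heat load = 3580 kWh × 3412 = 12,214,960 BTU
Gas: input = 12,214,960 / 0.883 = 13,833,477 BTU = 138.3 therm → 138.3 × €1.20 = €166.00; + 5 × €12.49 standing = €228.45
Heat pump: 12,214,960 BTU / 3412 = 3,580 kWh heat; / 3.33 = 1,075 kWh in → × €0.212 = €227.92; + 5 × €9.82 standing = €277.02
Difference = |€228.45 − €277.02| = €48.56

€48.56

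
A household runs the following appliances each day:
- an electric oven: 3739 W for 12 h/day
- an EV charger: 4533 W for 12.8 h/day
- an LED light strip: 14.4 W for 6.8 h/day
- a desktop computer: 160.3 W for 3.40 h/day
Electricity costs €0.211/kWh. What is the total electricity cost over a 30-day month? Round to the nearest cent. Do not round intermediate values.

€655.37

electric oven: 3739 W × 12 h × 30 d = 1,346,040 Wh = 1,346 kWh
EV charger: 4533 W × 12.8 h × 30 d = 1,740,672 Wh = 1,741 kWh
LED light strip: 14.4 W × 6.8 h × 30 d = 2,938 Wh = 2.938 kWh
desktop computer: 160.3 W × 3.40 h × 30 d = 16,351 Wh = 16.35 kWh
Total energy = 1,346 + 1,741 + 2.938 + 16.35 = 3,106 kWh
Cost = 3,106 kWh × €0.211 = €655.37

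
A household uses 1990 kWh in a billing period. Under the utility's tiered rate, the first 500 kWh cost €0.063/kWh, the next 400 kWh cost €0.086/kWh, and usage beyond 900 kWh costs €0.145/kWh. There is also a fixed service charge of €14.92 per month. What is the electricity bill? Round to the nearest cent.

€238.87

First 500 kWh × €0.063 = €31.50
Next 400 kWh × €0.086 = €34.40
Remaining 1090 kWh × €0.145 = €158.05
Energy charge = €223.95; + service €14.92 = €238.87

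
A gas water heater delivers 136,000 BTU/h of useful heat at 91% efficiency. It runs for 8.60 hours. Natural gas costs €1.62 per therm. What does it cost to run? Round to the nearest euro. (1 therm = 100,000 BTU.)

€21

Heat delivered = 136,000 BTU/h × 8.60 h = 1,169,600 BTU
Gas input = 1,169,600 / 0.91 = 1,285,275 BTU
= 1,285,275 / 100,000 = 12.85 therm
Cost = 12.85 × €1.62/therm = €20.82 ≈ €21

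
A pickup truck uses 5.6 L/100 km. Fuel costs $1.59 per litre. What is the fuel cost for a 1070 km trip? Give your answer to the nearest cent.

Fuel = 5.6 L/100 km × 1070 km / 100 = 59.92 L
Cost = 59.92 L × $1.59/L = $95.27

$95.27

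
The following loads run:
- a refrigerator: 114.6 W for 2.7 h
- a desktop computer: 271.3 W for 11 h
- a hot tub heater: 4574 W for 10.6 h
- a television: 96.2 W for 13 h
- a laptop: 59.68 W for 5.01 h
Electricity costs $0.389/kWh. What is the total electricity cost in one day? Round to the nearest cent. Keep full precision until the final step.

$20.74

refrigerator: 114.6 W × 2.7 h = 309 Wh = 0.3094 kWh
desktop computer: 271.3 W × 11 h = 2,984 Wh = 2.984 kWh
hot tub heater: 4574 W × 10.6 h = 48,484 Wh = 48.48 kWh
television: 96.2 W × 13 h = 1,251 Wh = 1.251 kWh
laptop: 59.68 W × 5.01 h = 299 Wh = 0.299 kWh
Total energy = 0.3094 + 2.984 + 48.48 + 1.251 + 0.299 = 53.33 kWh
Cost = 53.33 kWh × $0.389 = $20.74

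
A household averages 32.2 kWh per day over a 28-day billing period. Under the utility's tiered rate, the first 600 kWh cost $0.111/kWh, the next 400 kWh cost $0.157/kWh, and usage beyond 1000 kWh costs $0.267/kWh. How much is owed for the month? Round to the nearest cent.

$113.95

Usage = 32.2 kWh/day × 28 days = 901.6 kWh
First 600 kWh × $0.111 = $66.60
Next 301.6 kWh × $0.157 = $47.35
Remaining tier: 0 kWh (not reached)
Total = $113.95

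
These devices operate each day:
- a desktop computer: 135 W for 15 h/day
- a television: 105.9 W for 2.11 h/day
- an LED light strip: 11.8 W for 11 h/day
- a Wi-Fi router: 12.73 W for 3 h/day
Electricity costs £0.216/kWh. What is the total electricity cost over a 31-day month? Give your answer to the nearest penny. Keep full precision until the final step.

desktop computer: 135 W × 15 h × 31 d = 62,775 Wh = 62.77 kWh
television: 105.9 W × 2.11 h × 31 d = 6,927 Wh = 6.927 kWh
LED light strip: 11.8 W × 11 h × 31 d = 4,024 Wh = 4.024 kWh
Wi-Fi router: 12.73 W × 3 h × 31 d = 1,184 Wh = 1.184 kWh
Total energy = 62.77 + 6.927 + 4.024 + 1.184 = 74.91 kWh
Cost = 74.91 kWh × £0.216 = £16.18

£16.18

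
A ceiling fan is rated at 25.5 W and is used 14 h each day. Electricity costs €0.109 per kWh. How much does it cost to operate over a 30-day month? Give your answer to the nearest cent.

Energy = 25.5 W × 14 h/day × 30 days = 10,710 Wh = 10.71 kWh
Cost = 10.71 kWh × €0.109/kWh = €1.17

€1.17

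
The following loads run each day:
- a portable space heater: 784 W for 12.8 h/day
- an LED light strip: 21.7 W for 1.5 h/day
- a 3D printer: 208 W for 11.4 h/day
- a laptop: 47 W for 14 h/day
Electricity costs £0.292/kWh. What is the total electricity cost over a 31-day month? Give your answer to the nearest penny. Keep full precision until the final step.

portable space heater: 784 W × 12.8 h × 31 d = 311,091 Wh = 311.1 kWh
LED light strip: 21.7 W × 1.5 h × 31 d = 1,009 Wh = 1.009 kWh
3D printer: 208 W × 11.4 h × 31 d = 73,507 Wh = 73.51 kWh
laptop: 47 W × 14 h × 31 d = 20,398 Wh = 20.4 kWh
Total energy = 311.1 + 1.009 + 73.51 + 20.4 = 406 kWh
Cost = 406 kWh × £0.292 = £118.55

£118.55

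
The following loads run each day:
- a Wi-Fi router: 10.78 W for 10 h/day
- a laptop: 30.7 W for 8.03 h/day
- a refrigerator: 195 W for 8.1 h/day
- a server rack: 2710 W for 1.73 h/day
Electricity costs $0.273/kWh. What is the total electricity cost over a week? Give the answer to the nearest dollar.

$13

Wi-Fi router: 10.78 W × 10 h × 7 d = 755 Wh = 0.7546 kWh
laptop: 30.7 W × 8.03 h × 7 d = 1,726 Wh = 1.726 kWh
refrigerator: 195 W × 8.1 h × 7 d = 11,056 Wh = 11.06 kWh
server rack: 2710 W × 1.73 h × 7 d = 32,818 Wh = 32.82 kWh
Total energy = 0.7546 + 1.726 + 11.06 + 32.82 = 46.35 kWh
Cost = 46.35 kWh × $0.273 = $12.65 ≈ $13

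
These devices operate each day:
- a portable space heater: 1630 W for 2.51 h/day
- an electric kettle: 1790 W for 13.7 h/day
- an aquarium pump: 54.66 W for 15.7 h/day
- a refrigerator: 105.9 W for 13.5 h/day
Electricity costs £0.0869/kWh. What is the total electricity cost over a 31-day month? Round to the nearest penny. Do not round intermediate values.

£83.25

portable space heater: 1630 W × 2.51 h × 31 d = 126,830 Wh = 126.8 kWh
electric kettle: 1790 W × 13.7 h × 31 d = 760,213 Wh = 760.2 kWh
aquarium pump: 54.66 W × 15.7 h × 31 d = 26,603 Wh = 26.6 kWh
refrigerator: 105.9 W × 13.5 h × 31 d = 44,319 Wh = 44.32 kWh
Total energy = 126.8 + 760.2 + 26.6 + 44.32 = 958 kWh
Cost = 958 kWh × £0.0869 = £83.25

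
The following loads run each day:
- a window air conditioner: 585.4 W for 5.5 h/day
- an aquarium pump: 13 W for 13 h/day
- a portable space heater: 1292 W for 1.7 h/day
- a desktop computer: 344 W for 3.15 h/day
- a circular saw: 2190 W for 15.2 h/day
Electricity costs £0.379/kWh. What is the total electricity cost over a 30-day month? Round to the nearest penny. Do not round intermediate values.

window air conditioner: 585.4 W × 5.5 h × 30 d = 96,591 Wh = 96.59 kWh
aquarium pump: 13 W × 13 h × 30 d = 5,070 Wh = 5.07 kWh
portable space heater: 1292 W × 1.7 h × 30 d = 65,892 Wh = 65.89 kWh
desktop computer: 344 W × 3.15 h × 30 d = 32,508 Wh = 32.51 kWh
circular saw: 2190 W × 15.2 h × 30 d = 998,640 Wh = 998.6 kWh
Total energy = 96.59 + 5.07 + 65.89 + 32.51 + 998.6 = 1,199 kWh
Cost = 1,199 kWh × £0.379 = £454.31

£454.31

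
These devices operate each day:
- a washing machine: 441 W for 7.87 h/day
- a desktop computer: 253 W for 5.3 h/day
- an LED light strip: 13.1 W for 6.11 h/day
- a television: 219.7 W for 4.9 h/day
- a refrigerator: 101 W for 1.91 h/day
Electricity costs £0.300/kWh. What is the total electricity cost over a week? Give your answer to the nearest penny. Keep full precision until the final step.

washing machine: 441 W × 7.87 h × 7 d = 24,295 Wh = 24.29 kWh
desktop computer: 253 W × 5.3 h × 7 d = 9,386 Wh = 9.386 kWh
LED light strip: 13.1 W × 6.11 h × 7 d = 560 Wh = 0.5603 kWh
television: 219.7 W × 4.9 h × 7 d = 7,536 Wh = 7.536 kWh
refrigerator: 101 W × 1.91 h × 7 d = 1,350 Wh = 1.35 kWh
Total energy = 24.29 + 9.386 + 0.5603 + 7.536 + 1.35 = 43.13 kWh
Cost = 43.13 kWh × £0.300 = £12.94

£12.94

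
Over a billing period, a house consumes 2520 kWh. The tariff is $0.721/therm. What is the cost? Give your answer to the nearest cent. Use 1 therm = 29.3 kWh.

$62.01

2520 kWh × (0.03413 therm/kWh) = 86.01 therm
Cost = 86.01 therm × $0.721/therm = $62.01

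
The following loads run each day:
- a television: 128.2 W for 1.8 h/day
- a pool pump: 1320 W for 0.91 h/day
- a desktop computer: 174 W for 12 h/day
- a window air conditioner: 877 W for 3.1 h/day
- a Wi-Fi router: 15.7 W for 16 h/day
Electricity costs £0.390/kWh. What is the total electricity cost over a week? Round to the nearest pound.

£18

television: 128.2 W × 1.8 h × 7 d = 1,615 Wh = 1.615 kWh
pool pump: 1320 W × 0.91 h × 7 d = 8,408 Wh = 8.408 kWh
desktop computer: 174 W × 12 h × 7 d = 14,616 Wh = 14.62 kWh
window air conditioner: 877 W × 3.1 h × 7 d = 19,031 Wh = 19.03 kWh
Wi-Fi router: 15.7 W × 16 h × 7 d = 1,758 Wh = 1.758 kWh
Total energy = 1.615 + 8.408 + 14.62 + 19.03 + 1.758 = 45.43 kWh
Cost = 45.43 kWh × £0.390 = £17.72 ≈ £18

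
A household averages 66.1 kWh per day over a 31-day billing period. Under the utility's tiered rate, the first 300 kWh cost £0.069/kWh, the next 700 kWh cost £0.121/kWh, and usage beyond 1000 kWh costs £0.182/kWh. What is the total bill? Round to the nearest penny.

Usage = 66.1 kWh/day × 31 days = 2049.1 kWh
First 300 kWh × £0.069 = £20.70
Next 700 kWh × £0.121 = £84.70
Remaining 1049.1 kWh × £0.182 = £190.94
Total = £296.34

£296.34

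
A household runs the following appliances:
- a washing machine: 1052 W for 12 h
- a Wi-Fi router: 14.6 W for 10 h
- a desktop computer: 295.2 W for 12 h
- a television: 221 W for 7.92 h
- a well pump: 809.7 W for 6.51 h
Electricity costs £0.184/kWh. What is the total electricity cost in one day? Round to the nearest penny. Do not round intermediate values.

£4.29

washing machine: 1052 W × 12 h = 12,624 Wh = 12.62 kWh
Wi-Fi router: 14.6 W × 10 h = 146 Wh = 0.146 kWh
desktop computer: 295.2 W × 12 h = 3,542 Wh = 3.542 kWh
television: 221 W × 7.92 h = 1,750 Wh = 1.75 kWh
well pump: 809.7 W × 6.51 h = 5,271 Wh = 5.271 kWh
Total energy = 12.62 + 0.146 + 3.542 + 1.75 + 5.271 = 23.33 kWh
Cost = 23.33 kWh × £0.184 = £4.29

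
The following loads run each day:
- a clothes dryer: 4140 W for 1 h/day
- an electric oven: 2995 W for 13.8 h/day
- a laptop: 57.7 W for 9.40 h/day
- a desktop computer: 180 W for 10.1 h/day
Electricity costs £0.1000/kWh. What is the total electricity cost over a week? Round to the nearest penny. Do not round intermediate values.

£33.48

clothes dryer: 4140 W × 1 h × 7 d = 28,980 Wh = 28.98 kWh
electric oven: 2995 W × 13.8 h × 7 d = 289,317 Wh = 289.3 kWh
laptop: 57.7 W × 9.40 h × 7 d = 3,797 Wh = 3.797 kWh
desktop computer: 180 W × 10.1 h × 7 d = 12,726 Wh = 12.73 kWh
Total energy = 28.98 + 289.3 + 3.797 + 12.73 = 334.8 kWh
Cost = 334.8 kWh × £0.1000 = £33.48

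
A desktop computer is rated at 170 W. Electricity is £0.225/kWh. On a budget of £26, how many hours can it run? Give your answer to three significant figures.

Energy budget = £26 / £0.225 per kWh = 115.6 kWh = 115,556 Wh
Runtime = 115,556 Wh / 170 W = 679.7 h

680 h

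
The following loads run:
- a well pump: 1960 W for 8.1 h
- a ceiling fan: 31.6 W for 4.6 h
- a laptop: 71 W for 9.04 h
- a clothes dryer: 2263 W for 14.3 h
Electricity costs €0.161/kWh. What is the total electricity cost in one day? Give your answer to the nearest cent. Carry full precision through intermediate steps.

€7.89

well pump: 1960 W × 8.1 h = 15,876 Wh = 15.88 kWh
ceiling fan: 31.6 W × 4.6 h = 145 Wh = 0.1454 kWh
laptop: 71 W × 9.04 h = 642 Wh = 0.6418 kWh
clothes dryer: 2263 W × 14.3 h = 32,361 Wh = 32.36 kWh
Total energy = 15.88 + 0.1454 + 0.6418 + 32.36 = 49.02 kWh
Cost = 49.02 kWh × €0.161 = €7.89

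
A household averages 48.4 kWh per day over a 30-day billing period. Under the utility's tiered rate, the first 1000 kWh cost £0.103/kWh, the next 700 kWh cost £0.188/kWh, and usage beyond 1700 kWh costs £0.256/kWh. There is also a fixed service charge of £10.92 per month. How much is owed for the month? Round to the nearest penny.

£198.90

Usage = 48.4 kWh/day × 30 days = 1452 kWh
First 1000 kWh × £0.103 = £103.00
Next 452 kWh × £0.188 = £84.98
Remaining tier: 0 kWh (not reached)
Energy charge = £187.98; + service £10.92 = £198.90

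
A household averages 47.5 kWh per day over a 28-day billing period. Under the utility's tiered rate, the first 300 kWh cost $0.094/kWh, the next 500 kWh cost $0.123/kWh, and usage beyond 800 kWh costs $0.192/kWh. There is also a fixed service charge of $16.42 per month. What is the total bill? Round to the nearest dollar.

Usage = 47.5 kWh/day × 28 days = 1330 kWh
First 300 kWh × $0.094 = $28.20
Next 500 kWh × $0.123 = $61.50
Remaining 530 kWh × $0.192 = $101.76
Energy charge = $191.46; + service $16.42 = $207.88 ≈ $208

$208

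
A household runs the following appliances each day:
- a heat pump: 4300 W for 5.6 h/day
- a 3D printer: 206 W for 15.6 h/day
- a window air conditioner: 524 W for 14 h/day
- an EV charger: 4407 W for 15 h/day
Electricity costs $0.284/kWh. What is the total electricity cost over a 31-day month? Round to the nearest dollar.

$887

heat pump: 4300 W × 5.6 h × 31 d = 746,480 Wh = 746.5 kWh
3D printer: 206 W × 15.6 h × 31 d = 99,622 Wh = 99.62 kWh
window air conditioner: 524 W × 14 h × 31 d = 227,416 Wh = 227.4 kWh
EV charger: 4407 W × 15 h × 31 d = 2,049,255 Wh = 2,049 kWh
Total energy = 746.5 + 99.62 + 227.4 + 2,049 = 3,123 kWh
Cost = 3,123 kWh × $0.284 = $886.87 ≈ $887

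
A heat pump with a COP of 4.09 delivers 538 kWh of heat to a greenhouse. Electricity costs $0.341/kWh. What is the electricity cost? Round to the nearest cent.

Electrical input = 538 kWh / 4.09 = 131.5 kWh
Cost = 131.5 × $0.341/kWh = $44.86

$44.86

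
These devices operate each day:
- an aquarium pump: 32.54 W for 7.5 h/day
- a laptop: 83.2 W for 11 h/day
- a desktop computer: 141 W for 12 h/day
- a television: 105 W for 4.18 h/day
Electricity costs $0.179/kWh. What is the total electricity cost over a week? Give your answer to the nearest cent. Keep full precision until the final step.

$4.12

aquarium pump: 32.54 W × 7.5 h × 7 d = 1,708 Wh = 1.708 kWh
laptop: 83.2 W × 11 h × 7 d = 6,406 Wh = 6.406 kWh
desktop computer: 141 W × 12 h × 7 d = 11,844 Wh = 11.84 kWh
television: 105 W × 4.18 h × 7 d = 3,072 Wh = 3.072 kWh
Total energy = 1.708 + 6.406 + 11.84 + 3.072 = 23.03 kWh
Cost = 23.03 kWh × $0.179 = $4.12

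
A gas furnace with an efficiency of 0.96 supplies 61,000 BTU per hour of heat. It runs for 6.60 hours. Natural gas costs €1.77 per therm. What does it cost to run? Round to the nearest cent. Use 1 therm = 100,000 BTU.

€7.42

Heat delivered = 61,000 BTU/h × 6.60 h = 402,600 BTU
Gas input = 402,600 / 0.96 = 419,375 BTU
= 419,375 / 100,000 = 4.194 therm
Cost = 4.194 × €1.77/therm = €7.42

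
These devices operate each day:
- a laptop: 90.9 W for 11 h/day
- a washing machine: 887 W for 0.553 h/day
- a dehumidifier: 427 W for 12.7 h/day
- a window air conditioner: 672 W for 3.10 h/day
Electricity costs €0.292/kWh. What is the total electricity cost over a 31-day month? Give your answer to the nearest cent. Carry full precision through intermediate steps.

€81.44

laptop: 90.9 W × 11 h × 31 d = 30,997 Wh = 31 kWh
washing machine: 887 W × 0.553 h × 31 d = 15,206 Wh = 15.21 kWh
dehumidifier: 427 W × 12.7 h × 31 d = 168,110 Wh = 168.1 kWh
window air conditioner: 672 W × 3.10 h × 31 d = 64,579 Wh = 64.58 kWh
Total energy = 31 + 15.21 + 168.1 + 64.58 = 278.9 kWh
Cost = 278.9 kWh × €0.292 = €81.44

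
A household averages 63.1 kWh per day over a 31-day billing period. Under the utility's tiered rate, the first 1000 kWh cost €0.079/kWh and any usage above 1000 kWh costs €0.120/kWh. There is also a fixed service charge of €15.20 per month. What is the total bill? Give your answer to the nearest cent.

Usage = 63.1 kWh/day × 31 days = 1956.1 kWh
First 1000 kWh × €0.079 = €79.00
Remaining 956.1 kWh × €0.120 = €114.73
Energy charge = €193.73; + service €15.20 = €208.93

€208.93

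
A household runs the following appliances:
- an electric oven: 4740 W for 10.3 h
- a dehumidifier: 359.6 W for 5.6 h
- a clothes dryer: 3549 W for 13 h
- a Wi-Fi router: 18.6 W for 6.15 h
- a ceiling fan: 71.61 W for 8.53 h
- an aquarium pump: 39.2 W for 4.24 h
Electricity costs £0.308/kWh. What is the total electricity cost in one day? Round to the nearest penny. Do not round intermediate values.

£30.14

electric oven: 4740 W × 10.3 h = 48,822 Wh = 48.82 kWh
dehumidifier: 359.6 W × 5.6 h = 2,014 Wh = 2.014 kWh
clothes dryer: 3549 W × 13 h = 46,137 Wh = 46.14 kWh
Wi-Fi router: 18.6 W × 6.15 h = 114 Wh = 0.1144 kWh
ceiling fan: 71.61 W × 8.53 h = 611 Wh = 0.6108 kWh
aquarium pump: 39.2 W × 4.24 h = 166 Wh = 0.1662 kWh
Total energy = 48.82 + 2.014 + 46.14 + 0.1144 + 0.6108 + 0.1662 = 97.86 kWh
Cost = 97.86 kWh × £0.308 = £30.14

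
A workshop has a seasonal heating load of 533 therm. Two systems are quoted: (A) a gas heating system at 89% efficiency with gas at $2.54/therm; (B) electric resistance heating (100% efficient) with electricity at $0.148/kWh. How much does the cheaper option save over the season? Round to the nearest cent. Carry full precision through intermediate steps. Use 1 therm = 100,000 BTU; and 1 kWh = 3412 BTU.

Heat load = 533 therm × 100,000 = 53,300,000 BTU
Gas: input = 53,300,000 / 0.89 = 59,887,640 BTU = 598.9 therm → 598.9 × $2.54 = $1,521.15
Electric: 53,300,000 BTU / 3412 = 15,620 kWh → × $0.148 = $2,311.96
Difference = |$1,521.15 − $2,311.96| = $790.81

$790.81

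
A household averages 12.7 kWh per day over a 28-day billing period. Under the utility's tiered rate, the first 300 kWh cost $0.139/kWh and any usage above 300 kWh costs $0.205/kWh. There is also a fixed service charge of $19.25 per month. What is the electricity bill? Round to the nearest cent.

Usage = 12.7 kWh/day × 28 days = 355.6 kWh
First 300 kWh × $0.139 = $41.70
Remaining 55.6 kWh × $0.205 = $11.40
Energy charge = $53.10; + service $19.25 = $72.35

$72.35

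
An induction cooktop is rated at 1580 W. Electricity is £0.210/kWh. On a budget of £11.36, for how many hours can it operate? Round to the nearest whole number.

Energy budget = £11.36 / £0.210 per kWh = 54.1 kWh = 54,095 Wh
Runtime = 54,095 Wh / 1580 W = 34.24 h

34 h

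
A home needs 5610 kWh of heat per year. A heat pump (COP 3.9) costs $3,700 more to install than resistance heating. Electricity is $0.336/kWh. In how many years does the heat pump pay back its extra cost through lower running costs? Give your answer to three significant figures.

2.64 years

Resistance: 5610 kWh × $0.336 = $1,884.96/yr
Heat pump: 5610 / 3.9 = 1438 kWh in → × $0.336 = $483.32/yr
Annual savings = $1,401.64
Payback = $3,700 / $1,401.64 = 2.64 years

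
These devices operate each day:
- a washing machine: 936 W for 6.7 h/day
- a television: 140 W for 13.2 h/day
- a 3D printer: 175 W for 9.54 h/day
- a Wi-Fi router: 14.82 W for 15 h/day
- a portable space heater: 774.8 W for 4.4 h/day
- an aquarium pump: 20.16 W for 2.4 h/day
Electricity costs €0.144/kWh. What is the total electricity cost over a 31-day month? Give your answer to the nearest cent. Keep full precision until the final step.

washing machine: 936 W × 6.7 h × 31 d = 194,407 Wh = 194.4 kWh
television: 140 W × 13.2 h × 31 d = 57,288 Wh = 57.29 kWh
3D printer: 175 W × 9.54 h × 31 d = 51,754 Wh = 51.75 kWh
Wi-Fi router: 14.82 W × 15 h × 31 d = 6,891 Wh = 6.891 kWh
portable space heater: 774.8 W × 4.4 h × 31 d = 105,683 Wh = 105.7 kWh
aquarium pump: 20.16 W × 2.4 h × 31 d = 1,500 Wh = 1.5 kWh
Total energy = 194.4 + 57.29 + 51.75 + 6.891 + 105.7 + 1.5 = 417.5 kWh
Cost = 417.5 kWh × €0.144 = €60.12

€60.12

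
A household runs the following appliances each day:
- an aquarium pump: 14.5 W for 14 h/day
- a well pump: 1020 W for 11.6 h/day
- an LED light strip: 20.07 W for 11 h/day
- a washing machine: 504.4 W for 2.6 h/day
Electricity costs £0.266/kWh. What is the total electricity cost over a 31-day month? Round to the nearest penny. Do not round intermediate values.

aquarium pump: 14.5 W × 14 h × 31 d = 6,293 Wh = 6.293 kWh
well pump: 1020 W × 11.6 h × 31 d = 366,792 Wh = 366.8 kWh
LED light strip: 20.07 W × 11 h × 31 d = 6,844 Wh = 6.844 kWh
washing machine: 504.4 W × 2.6 h × 31 d = 40,655 Wh = 40.65 kWh
Total energy = 6.293 + 366.8 + 6.844 + 40.65 = 420.6 kWh
Cost = 420.6 kWh × £0.266 = £111.88

£111.88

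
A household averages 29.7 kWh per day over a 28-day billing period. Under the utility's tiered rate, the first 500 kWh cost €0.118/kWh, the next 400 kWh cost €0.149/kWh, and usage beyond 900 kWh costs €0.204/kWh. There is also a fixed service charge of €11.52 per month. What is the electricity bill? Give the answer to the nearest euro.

€120

Usage = 29.7 kWh/day × 28 days = 831.6 kWh
First 500 kWh × €0.118 = €59.00
Next 331.6 kWh × €0.149 = €49.41
Remaining tier: 0 kWh (not reached)
Energy charge = €108.41; + service €11.52 = €119.93 ≈ €120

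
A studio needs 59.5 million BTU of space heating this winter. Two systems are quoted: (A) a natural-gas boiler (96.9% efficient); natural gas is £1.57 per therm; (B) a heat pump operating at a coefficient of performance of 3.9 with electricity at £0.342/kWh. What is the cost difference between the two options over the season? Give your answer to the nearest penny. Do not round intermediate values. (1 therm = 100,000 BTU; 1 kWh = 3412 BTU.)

Heat load = 59.5 × 10⁶ BTU = 59,500,000 BTU
Gas: input = 59,500,000 / 0.969 = 61,403,509 BTU = 614 therm → 614 × £1.57 = £964.04
Heat pump: 59,500,000 BTU / 3412 = 17,440 kWh heat; / 3.9 = 4,471 kWh in → × £0.342 = £1,529.22
Difference = |£964.04 − £1,529.22| = £565.18

£565.18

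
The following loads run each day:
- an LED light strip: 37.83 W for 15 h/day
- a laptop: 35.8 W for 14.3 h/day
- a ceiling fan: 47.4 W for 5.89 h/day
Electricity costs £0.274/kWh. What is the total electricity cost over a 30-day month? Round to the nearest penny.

£11.17

LED light strip: 37.83 W × 15 h × 30 d = 17,023 Wh = 17.02 kWh
laptop: 35.8 W × 14.3 h × 30 d = 15,358 Wh = 15.36 kWh
ceiling fan: 47.4 W × 5.89 h × 30 d = 8,376 Wh = 8.376 kWh
Total energy = 17.02 + 15.36 + 8.376 = 40.76 kWh
Cost = 40.76 kWh × £0.274 = £11.17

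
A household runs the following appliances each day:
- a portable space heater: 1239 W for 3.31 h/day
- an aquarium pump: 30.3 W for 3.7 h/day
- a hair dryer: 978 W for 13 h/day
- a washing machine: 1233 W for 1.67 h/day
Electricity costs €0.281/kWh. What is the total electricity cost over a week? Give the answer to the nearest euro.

portable space heater: 1239 W × 3.31 h × 7 d = 28,708 Wh = 28.71 kWh
aquarium pump: 30.3 W × 3.7 h × 7 d = 785 Wh = 0.7848 kWh
hair dryer: 978 W × 13 h × 7 d = 88,998 Wh = 89 kWh
washing machine: 1233 W × 1.67 h × 7 d = 14,414 Wh = 14.41 kWh
Total energy = 28.71 + 0.7848 + 89 + 14.41 = 132.9 kWh
Cost = 132.9 kWh × €0.281 = €37.35 ≈ €37

€37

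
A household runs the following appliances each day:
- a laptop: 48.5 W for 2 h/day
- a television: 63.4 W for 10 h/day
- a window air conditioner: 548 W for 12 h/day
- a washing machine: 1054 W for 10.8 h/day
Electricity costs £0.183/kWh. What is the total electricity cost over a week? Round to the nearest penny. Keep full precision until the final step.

£23.94

laptop: 48.5 W × 2 h × 7 d = 679 Wh = 0.679 kWh
television: 63.4 W × 10 h × 7 d = 4,438 Wh = 4.438 kWh
window air conditioner: 548 W × 12 h × 7 d = 46,032 Wh = 46.03 kWh
washing machine: 1054 W × 10.8 h × 7 d = 79,682 Wh = 79.68 kWh
Total energy = 0.679 + 4.438 + 46.03 + 79.68 = 130.8 kWh
Cost = 130.8 kWh × £0.183 = £23.94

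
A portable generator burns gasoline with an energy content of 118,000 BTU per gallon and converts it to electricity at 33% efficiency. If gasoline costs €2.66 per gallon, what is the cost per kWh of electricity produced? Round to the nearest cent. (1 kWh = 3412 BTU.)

Electrical output per gallon = 118,000 BTU × 0.33 / 3412 BTU/kWh = 11.41 kWh
Cost per kWh = €2.66 / 11.41 kWh = €0.233

€0.23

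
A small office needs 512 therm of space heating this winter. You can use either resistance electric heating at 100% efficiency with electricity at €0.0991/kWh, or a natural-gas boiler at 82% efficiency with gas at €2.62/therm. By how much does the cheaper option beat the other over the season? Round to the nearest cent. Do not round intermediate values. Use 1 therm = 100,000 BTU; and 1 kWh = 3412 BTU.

Heat load = 512 therm × 100,000 = 51,200,000 BTU
Gas: input = 51,200,000 / 0.82 = 62,439,024 BTU = 624.4 therm → 624.4 × €2.62 = €1,635.90
Electric: 51,200,000 BTU / 3412 = 15,010 kWh → × €0.0991 = €1,487.08
Difference = |€1,635.90 − €1,487.08| = €148.82

€148.82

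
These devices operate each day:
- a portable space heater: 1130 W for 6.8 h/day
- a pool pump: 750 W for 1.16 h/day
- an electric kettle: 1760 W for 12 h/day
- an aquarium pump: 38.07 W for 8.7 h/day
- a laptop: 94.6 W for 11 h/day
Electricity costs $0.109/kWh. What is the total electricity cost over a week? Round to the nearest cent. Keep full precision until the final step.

$23.69

portable space heater: 1130 W × 6.8 h × 7 d = 53,788 Wh = 53.79 kWh
pool pump: 750 W × 1.16 h × 7 d = 6,090 Wh = 6.09 kWh
electric kettle: 1760 W × 12 h × 7 d = 147,840 Wh = 147.8 kWh
aquarium pump: 38.07 W × 8.7 h × 7 d = 2,318 Wh = 2.318 kWh
laptop: 94.6 W × 11 h × 7 d = 7,284 Wh = 7.284 kWh
Total energy = 53.79 + 6.09 + 147.8 + 2.318 + 7.284 = 217.3 kWh
Cost = 217.3 kWh × $0.109 = $23.69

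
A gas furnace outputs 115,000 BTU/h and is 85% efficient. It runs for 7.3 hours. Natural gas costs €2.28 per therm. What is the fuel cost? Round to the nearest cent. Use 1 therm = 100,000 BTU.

Heat delivered = 115,000 BTU/h × 7.3 h = 839,500 BTU
Gas input = 839,500 / 0.85 = 987,647 BTU
= 987,647 / 100,000 = 9.876 therm
Cost = 9.876 × €2.28/therm = €22.52

€22.52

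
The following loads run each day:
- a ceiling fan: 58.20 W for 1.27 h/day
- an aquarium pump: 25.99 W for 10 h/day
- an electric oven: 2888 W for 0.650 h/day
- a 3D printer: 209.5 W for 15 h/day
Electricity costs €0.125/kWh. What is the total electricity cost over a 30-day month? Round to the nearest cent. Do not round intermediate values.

€20.08

ceiling fan: 58.20 W × 1.27 h × 30 d = 2,217 Wh = 2.217 kWh
aquarium pump: 25.99 W × 10 h × 30 d = 7,797 Wh = 7.797 kWh
electric oven: 2888 W × 0.650 h × 30 d = 56,316 Wh = 56.32 kWh
3D printer: 209.5 W × 15 h × 30 d = 94,275 Wh = 94.28 kWh
Total energy = 2.217 + 7.797 + 56.32 + 94.28 = 160.6 kWh
Cost = 160.6 kWh × €0.125 = €20.08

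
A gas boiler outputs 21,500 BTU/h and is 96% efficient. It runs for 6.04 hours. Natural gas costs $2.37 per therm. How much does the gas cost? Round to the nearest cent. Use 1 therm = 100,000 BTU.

$3.21

Heat delivered = 21,500 BTU/h × 6.04 h = 129,860 BTU
Gas input = 129,860 / 0.96 = 135,271 BTU
= 135,271 / 100,000 = 1.353 therm
Cost = 1.353 × $2.37/therm = $3.21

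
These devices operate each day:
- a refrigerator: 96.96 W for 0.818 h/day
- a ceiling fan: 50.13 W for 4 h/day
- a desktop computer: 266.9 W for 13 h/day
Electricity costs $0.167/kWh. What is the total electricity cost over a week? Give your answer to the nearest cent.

refrigerator: 96.96 W × 0.818 h × 7 d = 555 Wh = 0.5552 kWh
ceiling fan: 50.13 W × 4 h × 7 d = 1,404 Wh = 1.404 kWh
desktop computer: 266.9 W × 13 h × 7 d = 24,288 Wh = 24.29 kWh
Total energy = 0.5552 + 1.404 + 24.29 = 26.25 kWh
Cost = 26.25 kWh × $0.167 = $4.38

$4.38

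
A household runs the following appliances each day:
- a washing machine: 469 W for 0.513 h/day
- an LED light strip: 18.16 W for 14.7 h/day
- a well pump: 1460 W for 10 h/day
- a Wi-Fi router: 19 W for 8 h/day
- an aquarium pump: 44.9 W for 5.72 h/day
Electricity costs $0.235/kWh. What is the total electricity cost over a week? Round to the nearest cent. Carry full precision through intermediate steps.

washing machine: 469 W × 0.513 h × 7 d = 1,684 Wh = 1.684 kWh
LED light strip: 18.16 W × 14.7 h × 7 d = 1,869 Wh = 1.869 kWh
well pump: 1460 W × 10 h × 7 d = 102,200 Wh = 102.2 kWh
Wi-Fi router: 19 W × 8 h × 7 d = 1,064 Wh = 1.064 kWh
aquarium pump: 44.9 W × 5.72 h × 7 d = 1,798 Wh = 1.798 kWh
Total energy = 1.684 + 1.869 + 102.2 + 1.064 + 1.798 = 108.6 kWh
Cost = 108.6 kWh × $0.235 = $25.52

$25.52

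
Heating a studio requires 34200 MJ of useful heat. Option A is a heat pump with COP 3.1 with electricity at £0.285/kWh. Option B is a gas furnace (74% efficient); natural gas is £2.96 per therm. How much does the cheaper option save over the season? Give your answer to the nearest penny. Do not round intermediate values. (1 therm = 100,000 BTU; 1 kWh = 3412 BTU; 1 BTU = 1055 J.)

£423.21

Heat load = 34200 MJ = 34,200,000,000 J / 1055 = 32,417,062 BTU
Gas: input = 32,417,062 / 0.740 = 43,806,840 BTU = 438.1 therm → 438.1 × £2.96 = £1,296.68
Heat pump: 32,417,062 BTU / 3412 = 9,501 kWh heat; / 3.1 = 3,065 kWh in → × £0.285 = £873.47
Difference = |£1,296.68 − £873.47| = £423.21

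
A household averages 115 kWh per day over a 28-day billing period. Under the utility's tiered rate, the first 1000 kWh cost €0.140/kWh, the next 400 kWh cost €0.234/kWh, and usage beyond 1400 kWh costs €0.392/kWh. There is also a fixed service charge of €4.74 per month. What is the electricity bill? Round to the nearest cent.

Usage = 115 kWh/day × 28 days = 3220 kWh
First 1000 kWh × €0.140 = €140.00
Next 400 kWh × €0.234 = €93.60
Remaining 1820 kWh × €0.392 = €713.44
Energy charge = €947.04; + service €4.74 = €951.78

€951.78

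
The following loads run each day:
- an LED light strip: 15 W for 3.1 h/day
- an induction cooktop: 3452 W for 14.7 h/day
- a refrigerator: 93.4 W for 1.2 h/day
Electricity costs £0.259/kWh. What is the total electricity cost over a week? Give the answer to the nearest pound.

LED light strip: 15 W × 3.1 h × 7 d = 326 Wh = 0.3255 kWh
induction cooktop: 3452 W × 14.7 h × 7 d = 355,211 Wh = 355.2 kWh
refrigerator: 93.4 W × 1.2 h × 7 d = 785 Wh = 0.7846 kWh
Total energy = 0.3255 + 355.2 + 0.7846 = 356.3 kWh
Cost = 356.3 kWh × £0.259 = £92.29 ≈ £92

£92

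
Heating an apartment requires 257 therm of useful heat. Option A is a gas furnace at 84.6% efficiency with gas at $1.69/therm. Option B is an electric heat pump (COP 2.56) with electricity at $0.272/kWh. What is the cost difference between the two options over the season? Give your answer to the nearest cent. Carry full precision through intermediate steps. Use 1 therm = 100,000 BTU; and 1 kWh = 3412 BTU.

Heat load = 257 therm × 100,000 = 25,700,000 BTU
Gas: input = 25,700,000 / 0.846 = 30,378,251 BTU = 303.8 therm → 303.8 × $1.69 = $513.39
Heat pump: 25,700,000 BTU / 3412 = 7,532 kWh heat; / 2.56 = 2,942 kWh in → × $0.272 = $800.30
Difference = |$513.39 − $800.30| = $286.91

$286.91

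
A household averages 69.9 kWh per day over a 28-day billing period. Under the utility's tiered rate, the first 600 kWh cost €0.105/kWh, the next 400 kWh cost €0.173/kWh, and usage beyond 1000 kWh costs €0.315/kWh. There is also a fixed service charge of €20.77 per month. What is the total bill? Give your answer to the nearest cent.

Usage = 69.9 kWh/day × 28 days = 1957.2 kWh
First 600 kWh × €0.105 = €63.00
Next 400 kWh × €0.173 = €69.20
Remaining 957.2 kWh × €0.315 = €301.52
Energy charge = €433.72; + service €20.77 = €454.49

€454.49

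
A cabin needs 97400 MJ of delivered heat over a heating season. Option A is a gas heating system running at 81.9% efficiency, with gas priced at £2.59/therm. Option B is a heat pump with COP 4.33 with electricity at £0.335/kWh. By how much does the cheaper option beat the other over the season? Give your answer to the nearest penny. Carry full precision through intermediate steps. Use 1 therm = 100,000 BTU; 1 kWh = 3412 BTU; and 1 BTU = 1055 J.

£826.18

Heat load = 97400 MJ = 97,400,000,000 J / 1055 = 92,322,275 BTU
Gas: input = 92,322,275 / 0.819 = 112,725,610 BTU = 1,127 therm → 1,127 × £2.59 = £2,919.59
Heat pump: 92,322,275 BTU / 3412 = 27,060 kWh heat; / 4.33 = 6,249 kWh in → × £0.335 = £2,093.41
Difference = |£2,919.59 − £2,093.41| = £826.18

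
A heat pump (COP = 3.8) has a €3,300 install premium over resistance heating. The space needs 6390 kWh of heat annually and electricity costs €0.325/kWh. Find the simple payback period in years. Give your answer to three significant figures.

2.16 years

Resistance: 6390 kWh × €0.325 = €2,076.75/yr
Heat pump: 6390 / 3.8 = 1682 kWh in → × €0.325 = €546.51/yr
Annual savings = €1,530.24
Payback = €3,300 / €1,530.24 = 2.16 years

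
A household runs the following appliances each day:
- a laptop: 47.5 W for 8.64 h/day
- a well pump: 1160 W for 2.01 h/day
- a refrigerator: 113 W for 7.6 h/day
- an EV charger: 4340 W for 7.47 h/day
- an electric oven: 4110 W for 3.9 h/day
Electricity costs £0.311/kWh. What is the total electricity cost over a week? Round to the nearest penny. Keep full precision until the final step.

£113.31

laptop: 47.5 W × 8.64 h × 7 d = 2,873 Wh = 2.873 kWh
well pump: 1160 W × 2.01 h × 7 d = 16,321 Wh = 16.32 kWh
refrigerator: 113 W × 7.6 h × 7 d = 6,012 Wh = 6.012 kWh
EV charger: 4340 W × 7.47 h × 7 d = 226,939 Wh = 226.9 kWh
electric oven: 4110 W × 3.9 h × 7 d = 112,203 Wh = 112.2 kWh
Total energy = 2.873 + 16.32 + 6.012 + 226.9 + 112.2 = 364.3 kWh
Cost = 364.3 kWh × £0.311 = £113.31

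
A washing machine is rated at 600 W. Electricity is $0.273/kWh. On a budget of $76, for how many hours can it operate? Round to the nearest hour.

Energy budget = $76 / $0.273 per kWh = 278.4 kWh = 278,388 Wh
Runtime = 278,388 Wh / 600 W = 464 h

464 h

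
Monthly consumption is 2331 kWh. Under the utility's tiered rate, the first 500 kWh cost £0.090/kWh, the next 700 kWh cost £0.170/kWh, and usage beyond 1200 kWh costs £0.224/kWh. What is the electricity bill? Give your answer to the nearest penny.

£417.34

First 500 kWh × £0.090 = £45.00
Next 700 kWh × £0.170 = £119.00
Remaining 1131 kWh × £0.224 = £253.34
Total = £417.34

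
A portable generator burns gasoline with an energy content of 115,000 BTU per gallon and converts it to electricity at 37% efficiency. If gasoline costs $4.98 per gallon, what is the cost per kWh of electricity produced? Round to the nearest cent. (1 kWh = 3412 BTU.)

$0.40

Electrical output per gallon = 115,000 BTU × 0.37 / 3412 BTU/kWh = 12.47 kWh
Cost per kWh = $4.98 / 12.47 kWh = $0.399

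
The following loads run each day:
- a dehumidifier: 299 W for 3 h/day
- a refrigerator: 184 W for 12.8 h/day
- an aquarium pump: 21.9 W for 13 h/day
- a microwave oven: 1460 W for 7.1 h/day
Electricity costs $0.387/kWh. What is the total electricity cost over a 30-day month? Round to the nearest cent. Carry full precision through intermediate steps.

$161.41

dehumidifier: 299 W × 3 h × 30 d = 26,910 Wh = 26.91 kWh
refrigerator: 184 W × 12.8 h × 30 d = 70,656 Wh = 70.66 kWh
aquarium pump: 21.9 W × 13 h × 30 d = 8,541 Wh = 8.541 kWh
microwave oven: 1460 W × 7.1 h × 30 d = 310,980 Wh = 311 kWh
Total energy = 26.91 + 70.66 + 8.541 + 311 = 417.1 kWh
Cost = 417.1 kWh × $0.387 = $161.41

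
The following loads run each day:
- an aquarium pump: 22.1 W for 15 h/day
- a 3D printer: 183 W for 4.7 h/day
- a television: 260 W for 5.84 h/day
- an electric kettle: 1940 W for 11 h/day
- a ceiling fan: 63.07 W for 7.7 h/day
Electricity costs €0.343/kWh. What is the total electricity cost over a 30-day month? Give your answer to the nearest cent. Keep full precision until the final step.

€252.47

aquarium pump: 22.1 W × 15 h × 30 d = 9,945 Wh = 9.945 kWh
3D printer: 183 W × 4.7 h × 30 d = 25,803 Wh = 25.8 kWh
television: 260 W × 5.84 h × 30 d = 45,552 Wh = 45.55 kWh
electric kettle: 1940 W × 11 h × 30 d = 640,200 Wh = 640.2 kWh
ceiling fan: 63.07 W × 7.7 h × 30 d = 14,569 Wh = 14.57 kWh
Total energy = 9.945 + 25.8 + 45.55 + 640.2 + 14.57 = 736.1 kWh
Cost = 736.1 kWh × €0.343 = €252.47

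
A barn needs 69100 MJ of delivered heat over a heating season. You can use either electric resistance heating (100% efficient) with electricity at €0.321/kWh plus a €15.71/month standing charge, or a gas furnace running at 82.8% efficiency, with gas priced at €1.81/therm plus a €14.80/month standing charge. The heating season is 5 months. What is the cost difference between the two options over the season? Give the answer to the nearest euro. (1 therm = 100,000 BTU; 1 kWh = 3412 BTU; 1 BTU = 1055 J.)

Heat load = 69100 MJ = 69,100,000,000 J / 1055 = 65,497,630 BTU
Gas: input = 65,497,630 / 0.828 = 79,103,418 BTU = 791 therm → 791 × €1.81 = €1,431.77; + 5 × €14.80 standing = €1,505.77
Electric: 65,497,630 BTU / 3412 = 19,200 kWh → × €0.321 = €6,162.00; + 5 × €15.71 standing = €6,240.55
Difference = |€1,505.77 − €6,240.55| = €4,734.78 ≈ €4735

€4735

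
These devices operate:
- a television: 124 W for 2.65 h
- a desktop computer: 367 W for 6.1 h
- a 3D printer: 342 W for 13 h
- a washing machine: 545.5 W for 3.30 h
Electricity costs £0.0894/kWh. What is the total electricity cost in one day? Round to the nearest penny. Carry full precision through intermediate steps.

television: 124 W × 2.65 h = 329 Wh = 0.3286 kWh
desktop computer: 367 W × 6.1 h = 2,239 Wh = 2.239 kWh
3D printer: 342 W × 13 h = 4,446 Wh = 4.446 kWh
washing machine: 545.5 W × 3.30 h = 1,800 Wh = 1.8 kWh
Total energy = 0.3286 + 2.239 + 4.446 + 1.8 = 8.813 kWh
Cost = 8.813 kWh × £0.0894 = £0.79

£0.79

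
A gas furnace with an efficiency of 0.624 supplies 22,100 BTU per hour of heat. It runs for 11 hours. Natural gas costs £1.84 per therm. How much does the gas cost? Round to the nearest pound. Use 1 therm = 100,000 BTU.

Heat delivered = 22,100 BTU/h × 11 h = 243,100 BTU
Gas input = 243,100 / 0.624 = 389,583 BTU
= 389,583 / 100,000 = 3.896 therm
Cost = 3.896 × £1.84/therm = £7.17 ≈ £7

£7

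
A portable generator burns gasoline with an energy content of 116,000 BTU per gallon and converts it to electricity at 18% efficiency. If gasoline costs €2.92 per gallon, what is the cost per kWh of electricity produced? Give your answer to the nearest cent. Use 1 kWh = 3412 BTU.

Electrical output per gallon = 116,000 BTU × 0.18 / 3412 BTU/kWh = 6.12 kWh
Cost per kWh = €2.92 / 6.12 kWh = €0.477

€0.48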